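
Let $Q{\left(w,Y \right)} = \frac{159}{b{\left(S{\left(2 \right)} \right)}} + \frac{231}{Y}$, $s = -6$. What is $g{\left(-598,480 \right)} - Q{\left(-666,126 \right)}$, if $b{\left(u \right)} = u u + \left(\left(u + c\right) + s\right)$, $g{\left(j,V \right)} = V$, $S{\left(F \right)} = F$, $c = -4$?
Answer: $\frac{6215}{12} \approx 517.92$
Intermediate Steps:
$b{\left(u \right)} = -10 + u + u^{2}$ ($b{\left(u \right)} = u u + \left(\left(u - 4\right) - 6\right) = u^{2} + \left(\left(-4 + u\right) - 6\right) = u^{2} + \left(-10 + u\right) = -10 + u + u^{2}$)
$Q{\left(w,Y \right)} = - \frac{159}{4} + \frac{231}{Y}$ ($Q{\left(w,Y \right)} = \frac{159}{-10 + 2 + 2^{2}} + \frac{231}{Y} = \frac{159}{-10 + 2 + 4} + \frac{231}{Y} = \frac{159}{-4} + \frac{231}{Y} = 159 \left(- \frac{1}{4}\right) + \frac{231}{Y} = - \frac{159}{4} + \frac{231}{Y}$)
$g{\left(-598,480 \right)} - Q{\left(-666,126 \right)} = 480 - \left(- \frac{159}{4} + \frac{231}{126}\right) = 480 - \left(- \frac{159}{4} + 231 \cdot \frac{1}{126}\right) = 480 - \left(- \frac{159}{4} + \frac{11}{6}\right) = 480 - - \frac{455}{12} = 480 + \frac{455}{12} = \frac{6215}{12}$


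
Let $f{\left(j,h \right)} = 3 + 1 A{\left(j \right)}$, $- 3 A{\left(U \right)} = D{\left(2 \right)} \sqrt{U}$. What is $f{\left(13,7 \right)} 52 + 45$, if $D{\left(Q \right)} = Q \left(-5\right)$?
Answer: $201 + \frac{520 \sqrt{13}}{3} \approx 825.96$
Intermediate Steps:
$D{\left(Q \right)} = - 5 Q$
$A{\left(U \right)} = \frac{10 \sqrt{U}}{3}$ ($A{\left(U \right)} = - \frac{\left(-5\right) 2 \sqrt{U}}{3} = - \frac{\left(-10\right) \sqrt{U}}{3} = \frac{10 \sqrt{U}}{3}$)
$f{\left(j,h \right)} = 3 + \frac{10 \sqrt{j}}{3}$ ($f{\left(j,h \right)} = 3 + 1 \frac{10 \sqrt{j}}{3} = 3 + \frac{10 \sqrt{j}}{3}$)
$f{\left(13,7 \right)} 52 + 45 = \left(3 + \frac{10 \sqrt{13}}{3}\right) 52 + 45 = \left(156 + \frac{520 \sqrt{13}}{3}\right) + 45 = 201 + \frac{520 \sqrt{13}}{3}$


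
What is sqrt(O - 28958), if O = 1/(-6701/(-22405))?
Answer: 7*I*sqrt(26533929597)/6701 ≈ 170.16*I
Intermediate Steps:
O = 22405/6701 (O = 1/(-6701*(-1/22405)) = 1/(6701/22405) = 22405/6701 ≈ 3.3435)
sqrt(O - 28958) = sqrt(22405/6701 - 28958) = sqrt(-194025153/6701) = 7*I*sqrt(26533929597)/6701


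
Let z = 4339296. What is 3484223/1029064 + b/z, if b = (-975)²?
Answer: 17198000953/4770740704 ≈ 3.6049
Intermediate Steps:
b = 950625
3484223/1029064 + b/z = 3484223/1029064 + 950625/4339296 = 3484223*(1/1029064) + 950625*(1/4339296) = 3484223/1029064 + 8125/37088 = 17198000953/4770740704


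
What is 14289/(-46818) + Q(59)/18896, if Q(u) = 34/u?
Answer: -1327391657/4349641896 ≈ -0.30517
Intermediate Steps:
14289/(-46818) + Q(59)/18896 = 14289/(-46818) + (34/59)/18896 = 14289*(-1/46818) + (34*(1/59))*(1/18896) = -4763/15606 + (34/59)*(1/18896) = -4763/15606 + 17/557432 = -1327391657/4349641896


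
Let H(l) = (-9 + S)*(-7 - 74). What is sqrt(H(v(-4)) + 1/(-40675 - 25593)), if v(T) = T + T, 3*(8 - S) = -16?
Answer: I*sqrt(385349563123)/33134 ≈ 18.735*I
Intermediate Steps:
S = 40/3 (S = 8 - 1/3*(-16) = 8 + 16/3 = 40/3 ≈ 13.333)
v(T) = 2*T
H(l) = -351 (H(l) = (-9 + 40/3)*(-7 - 74) = (13/3)*(-81) = -351)
sqrt(H(v(-4)) + 1/(-40675 - 25593)) = sqrt(-351 + 1/(-40675 - 25593)) = sqrt(-351 + 1/(-66268)) = sqrt(-351 - 1/66268) = sqrt(-23260069/66268) = I*sqrt(385349563123)/33134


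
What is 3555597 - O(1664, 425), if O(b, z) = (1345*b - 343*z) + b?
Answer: 1461628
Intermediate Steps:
O(b, z) = -343*z + 1346*b (O(b, z) = (-343*z + 1345*b) + b = -343*z + 1346*b)
3555597 - O(1664, 425) = 3555597 - (-343*425 + 1346*1664) = 3555597 - (-145775 + 2239744) = 3555597 - 1*2093969 = 3555597 - 2093969 = 1461628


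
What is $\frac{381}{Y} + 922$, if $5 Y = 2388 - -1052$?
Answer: $\frac{634717}{688} \approx 922.55$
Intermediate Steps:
$Y = 688$ ($Y = \frac{2388 - -1052}{5} = \frac{2388 + 1052}{5} = \frac{1}{5} \cdot 3440 = 688$)
$\frac{381}{Y} + 922 = \frac{381}{688} + 922 = \frac{634717}{688}$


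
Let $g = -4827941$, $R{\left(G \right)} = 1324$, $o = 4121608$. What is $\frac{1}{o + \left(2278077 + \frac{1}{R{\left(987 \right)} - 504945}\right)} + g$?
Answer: $- \frac{15560529928375644723}{3223015759384} \approx -4.8279 \cdot 10^{6}$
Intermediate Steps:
$\frac{1}{o + \left(2278077 + \frac{1}{R{\left(987 \right)} - 504945}\right)} + g = \frac{1}{4121608 + \left(2278077 + \frac{1}{1324 - 504945}\right)} - 4827941 = \frac{1}{4121608 + \left(2278077 + \frac{1}{-503621}\right)} - 4827941 = \frac{1}{4121608 + \left(2278077 - \frac{1}{503621}\right)} - 4827941 = \frac{1}{4121608 + \frac{1147287416816}{503621}} - 4827941 = \frac{1}{\frac{3223015759384}{503621}} - 4827941 = \frac{503621}{3223015759384} - 4827941 = - \frac{15560529928375644723}{3223015759384}$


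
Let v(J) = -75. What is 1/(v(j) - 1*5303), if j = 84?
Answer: -1/5378 ≈ -0.00018594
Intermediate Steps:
1/(v(j) - 1*5303) = 1/(-75 - 1*5303) = 1/(-75 - 5303) = 1/(-5378) = -1/5378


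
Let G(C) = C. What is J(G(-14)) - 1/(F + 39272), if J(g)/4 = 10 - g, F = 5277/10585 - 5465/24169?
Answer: 964509908561663/10046980879068 ≈ 96.000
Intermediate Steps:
F = 69692788/255828865 (F = 5277*(1/10585) - 5465*1/24169 = 5277/10585 - 5465/24169 = 69692788/255828865 ≈ 0.27242)
J(g) = 40 - 4*g (J(g) = 4*(10 - g) = 40 - 4*g)
J(G(-14)) - 1/(F + 39272) = (40 - 4*(-14)) - 1/(69692788/255828865 + 39272) = (40 + 56) - 1/10046980879068/255828865 = 96 - 1*255828865/10046980879068 = 96 - 255828865/10046980879068 = 964509908561663/10046980879068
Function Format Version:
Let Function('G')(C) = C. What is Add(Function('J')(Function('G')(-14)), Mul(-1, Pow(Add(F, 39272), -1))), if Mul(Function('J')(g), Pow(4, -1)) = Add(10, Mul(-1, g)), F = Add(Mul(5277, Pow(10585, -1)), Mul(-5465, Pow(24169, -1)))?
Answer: Rational(964509908561663, 10046980879068) ≈ 96.000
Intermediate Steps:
F = Rational(69692788, 255828865) (F = Add(Mul(5277, Rational(1, 10585)), Mul(-5465, Rational(1, 24169))) = Add(Rational(5277, 10585), Rational(-5465, 24169)) = Rational(69692788, 255828865) ≈ 0.27242)
Function('J')(g) = Add(40, Mul(-4, g)) (Function('J')(g) = Mul(4, Add(10, Mul(-1, g))) = Add(40, Mul(-4, g)))
Add(Function('J')(Function('G')(-14)), Mul(-1, Pow(Add(F, 39272), -1))) = Add(Add(40, Mul(-4, -14)), Mul(-1, Pow(Add(Rational(69692788, 255828865), 39272), -1))) = Add(Add(40, 56), Mul(-1, Pow(Rational(10046980879068, 255828865), -1))) = Add(96, Mul(-1, Rational(255828865, 10046980879068))) = Add(96, Rational(-255828865, 10046980879068)) = Rational(964509908561663, 10046980879068)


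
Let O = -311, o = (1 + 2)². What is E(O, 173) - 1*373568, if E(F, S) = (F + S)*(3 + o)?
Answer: -375224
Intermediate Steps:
o = 9 (o = 3² = 9)
E(F, S) = 12*F + 12*S (E(F, S) = (F + S)*(3 + 9) = (F + S)*12 = 12*F + 12*S)
E(O, 173) - 1*373568 = (12*(-311) + 12*173) - 1*373568 = (-3732 + 2076) - 373568 = -1656 - 373568 = -375224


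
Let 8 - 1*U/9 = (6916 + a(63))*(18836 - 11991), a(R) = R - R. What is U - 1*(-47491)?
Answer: -426012617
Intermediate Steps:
a(R) = 0
U = -426060108 (U = 72 - 9*(6916 + 0)*(18836 - 11991) = 72 - 62244*6845 = 72 - 9*47340020 = 72 - 426060180 = -426060108)
U - 1*(-47491) = -426060108 - 1*(-47491) = -426060108 + 47491 = -426012617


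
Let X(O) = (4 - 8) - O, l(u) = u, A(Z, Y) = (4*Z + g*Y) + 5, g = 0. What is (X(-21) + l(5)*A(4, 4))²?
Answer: 14884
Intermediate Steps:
A(Z, Y) = 5 + 4*Z (A(Z, Y) = (4*Z + 0*Y) + 5 = (4*Z + 0) + 5 = 4*Z + 5 = 5 + 4*Z)
X(O) = -4 - O
(X(-21) + l(5)*A(4, 4))² = ((-4 - 1*(-21)) + 5*(5 + 4*4))² = ((-4 + 21) + 5*(5 + 16))² = (17 + 5*21)² = (17 + 105)² = 122² = 14884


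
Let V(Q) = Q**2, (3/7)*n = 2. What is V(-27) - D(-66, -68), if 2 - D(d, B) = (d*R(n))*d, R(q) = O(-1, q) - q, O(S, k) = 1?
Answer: -15245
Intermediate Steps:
n = 14/3 (n = (7/3)*2 = 14/3 ≈ 4.6667)
R(q) = 1 - q
D(d, B) = 2 + 11*d**2/3 (D(d, B) = 2 - d*(1 - 1*14/3)*d = 2 - d*(1 - 14/3)*d = 2 - d*(-11/3)*d = 2 - (-11*d/3)*d = 2 - (-11)*d**2/3 = 2 + 11*d**2/3)
V(-27) - D(-66, -68) = (-27)**2 - (2 + (11/3)*(-66)**2) = 729 - (2 + (11/3)*4356) = 729 - (2 + 15972) = 729 - 1*15974 = 729 - 15974 = -15245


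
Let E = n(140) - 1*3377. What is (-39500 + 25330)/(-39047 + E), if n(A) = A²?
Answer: 7085/11412 ≈ 0.62084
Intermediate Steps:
E = 16223 (E = 140² - 1*3377 = 19600 - 3377 = 16223)
(-39500 + 25330)/(-39047 + E) = (-39500 + 25330)/(-39047 + 16223) = -14170/(-22824) = -14170*(-1/22824) = 7085/11412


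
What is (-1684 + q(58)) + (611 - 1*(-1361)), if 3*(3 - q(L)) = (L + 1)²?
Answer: -2608/3 ≈ -869.33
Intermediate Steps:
q(L) = 3 - (1 + L)²/3 (q(L) = 3 - (L + 1)²/3 = 3 - (1 + L)²/3)
(-1684 + q(58)) + (611 - 1*(-1361)) = (-1684 + (3 - (1 + 58)²/3)) + (611 - 1*(-1361)) = (-1684 + (3 - ⅓*59²)) + (611 + 1361) = (-1684 + (3 - ⅓*3481)) + 1972 = (-1684 + (3 - 3481/3)) + 1972 = (-1684 - 3472/3) + 1972 = -8524/3 + 1972 = -2608/3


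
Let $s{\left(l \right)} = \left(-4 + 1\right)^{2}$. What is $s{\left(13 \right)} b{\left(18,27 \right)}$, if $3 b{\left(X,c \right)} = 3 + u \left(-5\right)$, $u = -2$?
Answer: $39$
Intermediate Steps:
$b{\left(X,c \right)} = \frac{13}{3}$ ($b{\left(X,c \right)} = \frac{3 - -10}{3} = \frac{3 + 10}{3} = \frac{1}{3} \cdot 13 = \frac{13}{3}$)
$s{\left(l \right)} = 9$ ($s{\left(l \right)} = \left(-3\right)^{2} = 9$)
$s{\left(13 \right)} b{\left(18,27 \right)} = 9 \cdot \frac{13}{3} = 39$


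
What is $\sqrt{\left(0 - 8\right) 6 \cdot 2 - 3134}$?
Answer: $i \sqrt{3230} \approx 56.833 i$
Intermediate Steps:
$\sqrt{\left(0 - 8\right) 6 \cdot 2 - 3134} = \sqrt{\left(-8\right) 6 \cdot 2 - 3134} = \sqrt{\left(-48\right) 2 - 3134} = \sqrt{-96 - 3134} = \sqrt{-3230} = i \sqrt{3230}$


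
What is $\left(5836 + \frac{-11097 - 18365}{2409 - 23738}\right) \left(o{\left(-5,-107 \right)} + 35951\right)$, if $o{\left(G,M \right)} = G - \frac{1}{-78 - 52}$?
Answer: $\frac{290905931966693}{1386385} \approx 2.0983 \cdot 10^{8}$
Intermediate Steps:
$o{\left(G,M \right)} = \frac{1}{130} + G$ ($o{\left(G,M \right)} = G - \frac{1}{-130} = G - - \frac{1}{130} = G + \frac{1}{130} = \frac{1}{130} + G$)
$\left(5836 + \frac{-11097 - 18365}{2409 - 23738}\right) \left(o{\left(-5,-107 \right)} + 35951\right) = \left(5836 + \frac{-11097 - 18365}{2409 - 23738}\right) \left(\left(\frac{1}{130} - 5\right) + 35951\right) = \left(5836 - \frac{29462}{-21329}\right) \left(- \frac{649}{130} + 35951\right) = \left(5836 - - \frac{29462}{21329}\right) \frac{4672981}{130} = \left(5836 + \frac{29462}{21329}\right) \frac{4672981}{130} = \frac{124505506}{21329} \cdot \frac{4672981}{130} = \frac{290905931966693}{1386385}$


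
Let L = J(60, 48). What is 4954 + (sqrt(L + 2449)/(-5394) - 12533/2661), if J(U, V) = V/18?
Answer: 13170061/2661 - sqrt(22065)/16182 ≈ 4949.3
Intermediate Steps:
J(U, V) = V/18 (J(U, V) = V*(1/18) = V/18)
L = 8/3 (L = (1/18)*48 = 8/3 ≈ 2.6667)
4954 + (sqrt(L + 2449)/(-5394) - 12533/2661) = 4954 + (sqrt(8/3 + 2449)/(-5394) - 12533/2661) = 4954 + (sqrt(7355/3)*(-1/5394) - 12533*1/2661) = 4954 + ((sqrt(22065)/3)*(-1/5394) - 12533/2661) = 4954 + (-sqrt(22065)/16182 - 12533/2661) = 4954 + (-12533/2661 - sqrt(22065)/16182) = 13170061/2661 - sqrt(22065)/16182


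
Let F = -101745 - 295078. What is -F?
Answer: 396823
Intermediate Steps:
F = -396823
-F = -1*(-396823) = 396823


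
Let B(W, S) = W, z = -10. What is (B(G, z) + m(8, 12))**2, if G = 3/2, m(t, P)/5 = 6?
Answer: 3969/4 ≈ 992.25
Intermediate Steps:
m(t, P) = 30 (m(t, P) = 5*6 = 30)
G = 3/2 (G = 3*(1/2) = 3/2 ≈ 1.5000)
(B(G, z) + m(8, 12))**2 = (3/2 + 30)**2 = (63/2)**2 = 3969/4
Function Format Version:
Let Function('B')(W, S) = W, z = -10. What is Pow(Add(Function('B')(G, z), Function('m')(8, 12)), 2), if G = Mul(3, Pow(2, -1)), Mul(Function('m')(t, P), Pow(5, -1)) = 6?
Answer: Rational(3969, 4) ≈ 992.25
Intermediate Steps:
Function('m')(t, P) = 30 (Function('m')(t, P) = Mul(5, 6) = 30)
G = Rational(3, 2) (G = Mul(3, Rational(1, 2)) = Rational(3, 2) ≈ 1.5000)
Pow(Add(Function('B')(G, z), Function('m')(8, 12)), 2) = Pow(Add(Rational(3, 2), 30), 2) = Pow(Rational(63, 2), 2) = Rational(3969, 4)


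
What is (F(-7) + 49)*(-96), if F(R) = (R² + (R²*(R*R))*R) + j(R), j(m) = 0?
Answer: 1604064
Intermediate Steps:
F(R) = R² + R⁵ (F(R) = (R² + (R²*(R*R))*R) + 0 = (R² + (R²*R²)*R) + 0 = (R² + R⁴*R) + 0 = (R² + R⁵) + 0 = R² + R⁵)
(F(-7) + 49)*(-96) = (((-7)² + (-7)⁵) + 49)*(-96) = ((49 - 16807) + 49)*(-96) = (-16758 + 49)*(-96) = -16709*(-96) = 1604064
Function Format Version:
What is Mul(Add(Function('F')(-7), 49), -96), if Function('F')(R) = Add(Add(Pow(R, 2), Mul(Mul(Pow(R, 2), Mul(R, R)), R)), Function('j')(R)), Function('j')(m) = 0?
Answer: 1604064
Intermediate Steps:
Function('F')(R) = Add(Pow(R, 2), Pow(R, 5)) (Function('F')(R) = Add(Add(Pow(R, 2), Mul(Mul(Pow(R, 2), Mul(R, R)), R)), 0) = Add(Add(Pow(R, 2), Mul(Mul(Pow(R, 2), Pow(R, 2)), R)), 0) = Add(Add(Pow(R, 2), Mul(Pow(R, 4), R)), 0) = Add(Add(Pow(R, 2), Pow(R, 5)), 0) = Add(Pow(R, 2), Pow(R, 5)))
Mul(Add(Function('F')(-7), 49), -96) = Mul(Add(Add(Pow(-7, 2), Pow(-7, 5)), 49), -96) = Mul(Add(Add(49, -16807), 49), -96) = Mul(Add(-16758, 49), -96) = Mul(-16709, -96) = 1604064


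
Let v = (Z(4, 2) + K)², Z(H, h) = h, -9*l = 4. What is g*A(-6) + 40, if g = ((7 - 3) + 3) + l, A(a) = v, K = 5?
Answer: 3251/9 ≈ 361.22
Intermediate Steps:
l = -4/9 (l = -⅑*4 = -4/9 ≈ -0.44444)
v = 49 (v = (2 + 5)² = 7² = 49)
A(a) = 49
g = 59/9 (g = ((7 - 3) + 3) - 4/9 = (4 + 3) - 4/9 = 7 - 4/9 = 59/9 ≈ 6.5556)
g*A(-6) + 40 = (59/9)*49 + 40 = 2891/9 + 40 = 3251/9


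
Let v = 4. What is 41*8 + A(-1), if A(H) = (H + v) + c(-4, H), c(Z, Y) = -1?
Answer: 330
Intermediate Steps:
A(H) = 3 + H (A(H) = (H + 4) - 1 = (4 + H) - 1 = 3 + H)
41*8 + A(-1) = 41*8 + (3 - 1) = 328 + 2 = 330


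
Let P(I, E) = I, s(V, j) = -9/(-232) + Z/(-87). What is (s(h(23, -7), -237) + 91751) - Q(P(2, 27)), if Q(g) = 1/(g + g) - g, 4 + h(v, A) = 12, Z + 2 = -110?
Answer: 63860837/696 ≈ 91754.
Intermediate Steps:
Z = -112 (Z = -2 - 110 = -112)
h(v, A) = 8 (h(v, A) = -4 + 12 = 8)
s(V, j) = 923/696 (s(V, j) = -9/(-232) - 112/(-87) = -9*(-1/232) - 112*(-1/87) = 9/232 + 112/87 = 923/696)
Q(g) = 1/(2*g) - g
(s(h(23, -7), -237) + 91751) - Q(P(2, 27)) = (923/696 + 91751) - ((½)/2 - 1*2) = 63859619/696 - ((½)*(½) - 2) = 63859619/696 - (¼ - 2) = 63859619/696 - 1*(-7/4) = 63859619/696 + 7/4 = 63860837/696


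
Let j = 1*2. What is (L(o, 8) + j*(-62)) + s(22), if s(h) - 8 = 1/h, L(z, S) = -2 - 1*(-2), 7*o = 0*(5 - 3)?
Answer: -2551/22 ≈ -115.95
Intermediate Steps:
j = 2
o = 0 (o = (0*(5 - 3))/7 = (0*2)/7 = (⅐)*0 = 0)
L(z, S) = 0 (L(z, S) = -2 + 2 = 0)
s(h) = 8 + 1/h
(L(o, 8) + j*(-62)) + s(22) = (0 + 2*(-62)) + (8 + 1/22) = (0 - 124) + (8 + 1/22) = -124 + 177/22 = -2551/22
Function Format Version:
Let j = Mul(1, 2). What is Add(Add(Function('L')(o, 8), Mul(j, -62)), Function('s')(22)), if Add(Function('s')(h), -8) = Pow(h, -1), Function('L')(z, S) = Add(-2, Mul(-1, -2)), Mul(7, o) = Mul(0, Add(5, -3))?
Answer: Rational(-2551, 22) ≈ -115.95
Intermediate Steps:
j = 2
o = 0 (o = Mul(Rational(1, 7), Mul(0, Add(5, -3))) = Mul(Rational(1, 7), Mul(0, 2)) = Mul(Rational(1, 7), 0) = 0)
Function('L')(z, S) = 0 (Function('L')(z, S) = Add(-2, 2) = 0)
Function('s')(h) = Add(8, Pow(h, -1))
Add(Add(Function('L')(o, 8), Mul(j, -62)), Function('s')(22)) = Add(Add(0, Mul(2, -62)), Add(8, Pow(22, -1))) = Add(Add(0, -124), Add(8, Rational(1, 22))) = Add(-124, Rational(177, 22)) = Rational(-2551, 22)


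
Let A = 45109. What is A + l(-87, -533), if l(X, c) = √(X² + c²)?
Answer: 45109 + √291658 ≈ 45649.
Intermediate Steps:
A + l(-87, -533) = 45109 + √((-87)² + (-533)²) = 45109 + √(7569 + 284089) = 45109 + √291658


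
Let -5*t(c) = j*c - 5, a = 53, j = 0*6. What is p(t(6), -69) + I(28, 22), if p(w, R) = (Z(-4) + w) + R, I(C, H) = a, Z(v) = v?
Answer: -19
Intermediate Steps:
j = 0
I(C, H) = 53
t(c) = 1 (t(c) = -(0*c - 5)/5 = -(0 - 5)/5 = -⅕*(-5) = 1)
p(w, R) = -4 + R + w (p(w, R) = (-4 + w) + R = -4 + R + w)
p(t(6), -69) + I(28, 22) = (-4 - 69 + 1) + 53 = -72 + 53 = -19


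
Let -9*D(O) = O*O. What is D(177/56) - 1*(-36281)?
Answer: 113773735/3136 ≈ 36280.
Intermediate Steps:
D(O) = -O²/9 (D(O) = -O*O/9 = -O²/9)
D(177/56) - 1*(-36281) = -(177/56)²/9 - 1*(-36281) = -(177*(1/56))²/9 + 36281 = -(177/56)²/9 + 36281 = -⅑*31329/3136 + 36281 = -3481/3136 + 36281 = 113773735/3136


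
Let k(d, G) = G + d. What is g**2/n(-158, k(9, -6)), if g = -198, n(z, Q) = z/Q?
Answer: -58806/79 ≈ -744.38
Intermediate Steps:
g**2/n(-158, k(9, -6)) = (-198)**2/((-158/(-6 + 9))) = 39204/((-158/3)) = 39204/((-158*1/3)) = 39204/(-158/3) = 39204*(-3/158) = -58806/79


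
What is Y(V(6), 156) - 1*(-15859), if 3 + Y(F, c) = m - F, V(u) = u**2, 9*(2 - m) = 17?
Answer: 142381/9 ≈ 15820.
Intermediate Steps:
m = 1/9 (m = 2 - 1/9*17 = 2 - 17/9 = 1/9 ≈ 0.11111)
Y(F, c) = -26/9 - F (Y(F, c) = -3 + (1/9 - F) = -26/9 - F)
Y(V(6), 156) - 1*(-15859) = (-26/9 - 1*6**2) - 1*(-15859) = (-26/9 - 1*36) + 15859 = (-26/9 - 36) + 15859 = -350/9 + 15859 = 142381/9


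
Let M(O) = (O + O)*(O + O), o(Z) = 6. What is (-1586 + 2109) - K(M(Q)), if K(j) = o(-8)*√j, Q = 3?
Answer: 487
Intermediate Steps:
M(O) = 4*O² (M(O) = (2*O)*(2*O) = 4*O²)
K(j) = 6*√j
(-1586 + 2109) - K(M(Q)) = (-1586 + 2109) - 6*√(4*3²) = 523 - 6*√(4*9) = 523 - 6*√36 = 523 - 6*6 = 523 - 1*36 = 523 - 36 = 487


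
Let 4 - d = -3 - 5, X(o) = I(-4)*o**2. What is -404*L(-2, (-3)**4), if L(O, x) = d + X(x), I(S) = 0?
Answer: -4848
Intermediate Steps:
X(o) = 0 (X(o) = 0*o**2 = 0)
d = 12 (d = 4 - (-3 - 5) = 4 - 1*(-8) = 4 + 8 = 12)
L(O, x) = 12 (L(O, x) = 12 + 0 = 12)
-404*L(-2, (-3)**4) = -404*12 = -4848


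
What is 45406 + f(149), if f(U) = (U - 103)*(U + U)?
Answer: 59114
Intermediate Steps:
f(U) = 2*U*(-103 + U) (f(U) = (-103 + U)*(2*U) = 2*U*(-103 + U))
45406 + f(149) = 45406 + 2*149*(-103 + 149) = 45406 + 2*149*46 = 45406 + 13708 = 59114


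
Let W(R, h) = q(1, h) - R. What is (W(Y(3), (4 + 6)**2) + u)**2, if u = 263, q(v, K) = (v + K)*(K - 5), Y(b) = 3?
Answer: 97121025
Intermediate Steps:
q(v, K) = (-5 + K)*(K + v) (q(v, K) = (K + v)*(-5 + K) = (-5 + K)*(K + v))
W(R, h) = -5 + h**2 - R - 4*h (W(R, h) = (h**2 - 5*h - 5*1 + h*1) - R = (h**2 - 5*h - 5 + h) - R = (-5 + h**2 - 4*h) - R = -5 + h**2 - R - 4*h)
(W(Y(3), (4 + 6)**2) + u)**2 = ((-5 + ((4 + 6)**2)**2 - 1*3 - 4*(4 + 6)**2) + 263)**2 = ((-5 + (10**2)**2 - 3 - 4*10**2) + 263)**2 = ((-5 + 100**2 - 3 - 4*100) + 263)**2 = ((-5 + 10000 - 3 - 400) + 263)**2 = (9592 + 263)**2 = 9855**2 = 97121025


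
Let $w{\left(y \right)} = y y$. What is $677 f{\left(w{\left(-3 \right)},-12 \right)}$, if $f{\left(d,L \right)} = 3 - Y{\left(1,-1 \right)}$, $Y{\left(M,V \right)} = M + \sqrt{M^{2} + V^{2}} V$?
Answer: $1354 + 677 \sqrt{2} \approx 2311.4$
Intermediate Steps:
$Y{\left(M,V \right)} = M + V \sqrt{M^{2} + V^{2}}$
$w{\left(y \right)} = y^{2}$
$f{\left(d,L \right)} = 2 + \sqrt{2}$ ($f{\left(d,L \right)} = 3 - \left(1 - \sqrt{1^{2} + \left(-1\right)^{2}}\right) = 3 - \left(1 - \sqrt{1 + 1}\right) = 3 - \left(1 - \sqrt{2}\right) = 2 + \sqrt{2}$)
$677 f{\left(w{\left(-3 \right)},-12 \right)} = 677 \left(2 + \sqrt{2}\right) = 1354 + 677 \sqrt{2}$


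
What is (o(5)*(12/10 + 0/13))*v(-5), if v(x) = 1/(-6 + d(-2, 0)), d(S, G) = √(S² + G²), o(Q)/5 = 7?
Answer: -21/2 ≈ -10.500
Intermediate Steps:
o(Q) = 35 (o(Q) = 5*7 = 35)
d(S, G) = √(G² + S²)
v(x) = -¼ (v(x) = 1/(-6 + √(0² + (-2)²)) = 1/(-6 + √(0 + 4)) = 1/(-6 + √4) = 1/(-6 + 2) = 1/(-4) = -¼)
(o(5)*(12/10 + 0/13))*v(-5) = (35*(12/10 + 0/13))*(-¼) = (35*(12*(⅒) + 0*(1/13)))*(-¼) = (35*(6/5 + 0))*(-¼) = (35*(6/5))*(-¼) = 42*(-¼) = -21/2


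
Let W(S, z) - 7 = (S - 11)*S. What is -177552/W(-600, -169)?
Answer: -177552/366607 ≈ -0.48431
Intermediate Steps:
W(S, z) = 7 + S*(-11 + S) (W(S, z) = 7 + (S - 11)*S = 7 + (-11 + S)*S = 7 + S*(-11 + S))
-177552/W(-600, -169) = -177552/(7 + (-600)**2 - 11*(-600)) = -177552/(7 + 360000 + 6600) = -177552/366607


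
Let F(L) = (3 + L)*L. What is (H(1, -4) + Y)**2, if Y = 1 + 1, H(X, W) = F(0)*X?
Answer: 4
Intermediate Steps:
F(L) = L*(3 + L)
H(X, W) = 0 (H(X, W) = (0*(3 + 0))*X = (0*3)*X = 0*X = 0)
Y = 2
(H(1, -4) + Y)**2 = (0 + 2)**2 = 2**2 = 4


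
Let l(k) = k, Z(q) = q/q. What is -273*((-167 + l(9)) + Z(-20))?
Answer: 42861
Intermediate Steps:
Z(q) = 1
-273*((-167 + l(9)) + Z(-20)) = -273*((-167 + 9) + 1) = -273*(-158 + 1) = -273*(-157) = 42861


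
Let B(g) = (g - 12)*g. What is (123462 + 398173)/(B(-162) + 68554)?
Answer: 521635/96742 ≈ 5.3920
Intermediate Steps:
B(g) = g*(-12 + g) (B(g) = (-12 + g)*g = g*(-12 + g))
(123462 + 398173)/(B(-162) + 68554) = (123462 + 398173)/(-162*(-12 - 162) + 68554) = 521635/(-162*(-174) + 68554) = 521635/(28188 + 68554) = 521635/96742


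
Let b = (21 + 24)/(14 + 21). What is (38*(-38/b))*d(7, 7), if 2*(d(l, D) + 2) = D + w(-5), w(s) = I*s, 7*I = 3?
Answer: -1444/3 ≈ -481.33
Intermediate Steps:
I = 3/7 (I = (⅐)*3 = 3/7 ≈ 0.42857)
b = 9/7 (b = 45/35 = 45*(1/35) = 9/7 ≈ 1.2857)
w(s) = 3*s/7
d(l, D) = -43/14 + D/2 (d(l, D) = -2 + (D + (3/7)*(-5))/2 = -2 + (D - 15/7)/2 = -2 + (-15/7 + D)/2 = -2 + (-15/14 + D/2) = -43/14 + D/2)
(38*(-38/b))*d(7, 7) = (38*(-38/9/7))*(-43/14 + (½)*7) = (38*(-38*7/9))*(-43/14 + 7/2) = (38*(-266/9))*(3/7) = -10108/9*3/7 = -1444/3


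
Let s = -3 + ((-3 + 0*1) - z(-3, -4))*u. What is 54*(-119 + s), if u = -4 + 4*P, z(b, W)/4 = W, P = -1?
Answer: -12204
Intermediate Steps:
z(b, W) = 4*W
u = -8 (u = -4 + 4*(-1) = -4 - 4 = -8)
s = -107 (s = -3 + ((-3 + 0*1) - 4*(-4))*(-8) = -3 + ((-3 + 0) - 1*(-16))*(-8) = -3 + (-3 + 16)*(-8) = -3 + 13*(-8) = -3 - 104 = -107)
54*(-119 + s) = 54*(-119 - 107) = 54*(-226) = -12204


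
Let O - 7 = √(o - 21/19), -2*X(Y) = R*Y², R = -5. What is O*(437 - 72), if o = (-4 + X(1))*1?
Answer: 2555 + 1095*I*√418/38 ≈ 2555.0 + 589.14*I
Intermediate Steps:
X(Y) = 5*Y²/2 (X(Y) = -(-5)*Y²/2 = 5*Y²/2)
o = -3/2 (o = (-4 + (5/2)*1²)*1 = (-4 + (5/2)*1)*1 = (-4 + 5/2)*1 = -3/2*1 = -3/2 ≈ -1.5000)
O = 7 + 3*I*√418/38 (O = 7 + √(-3/2 - 21/19) = 7 + √(-99/38) = 7 + 3*I*√418/38 ≈ 7.0 + 1.6141*I)
O*(437 - 72) = (7 + 3*I*√418/38)*(437 - 72) = (7 + 3*I*√418/38)*365 = 2555 + 1095*I*√418/38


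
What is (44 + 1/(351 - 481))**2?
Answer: 32706961/16900 ≈ 1935.3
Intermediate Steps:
(44 + 1/(351 - 481))**2 = (44 + 1/(-130))**2 = (44 - 1/130)**2 = (5719/130)**2 = 32706961/16900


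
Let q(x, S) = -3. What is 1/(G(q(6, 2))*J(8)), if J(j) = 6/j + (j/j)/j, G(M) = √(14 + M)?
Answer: 8*√11/77 ≈ 0.34458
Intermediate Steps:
J(j) = 7/j (J(j) = 6/j + 1/j = 7/j)
1/(G(q(6, 2))*J(8)) = 1/(√(14 - 3)*(7/8)) = 1/(√11*(7*(⅛))) = 1/(√11*(7/8)) = 1/(7*√11/8) = 8*√11/77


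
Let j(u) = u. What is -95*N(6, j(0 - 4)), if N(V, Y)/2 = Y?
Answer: 760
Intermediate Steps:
N(V, Y) = 2*Y
-95*N(6, j(0 - 4)) = -190*(0 - 4) = -190*(-4) = -95*(-8) = 760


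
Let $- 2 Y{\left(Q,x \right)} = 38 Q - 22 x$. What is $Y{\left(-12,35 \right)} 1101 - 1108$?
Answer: $673805$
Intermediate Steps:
$Y{\left(Q,x \right)} = - 19 Q + 11 x$ ($Y{\left(Q,x \right)} = - \frac{38 Q - 22 x}{2} = - \frac{- 22 x + 38 Q}{2} = - 19 Q + 11 x$)
$Y{\left(-12,35 \right)} 1101 - 1108 = \left(\left(-19\right) \left(-12\right) + 11 \cdot 35\right) 1101 - 1108 = \left(228 + 385\right) 1101 - 1108 = 613 \cdot 1101 - 1108 = 674913 - 1108 = 673805$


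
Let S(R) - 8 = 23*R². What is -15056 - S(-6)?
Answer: -15892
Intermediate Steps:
S(R) = 8 + 23*R²
-15056 - S(-6) = -15056 - (8 + 23*(-6)²) = -15056 - (8 + 23*36) = -15056 - (8 + 828) = -15056 - 1*836 = -15056 - 836 = -15892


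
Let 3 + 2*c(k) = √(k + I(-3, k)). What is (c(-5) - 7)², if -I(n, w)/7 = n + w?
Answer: (17 - √51)²/4 ≈ 24.298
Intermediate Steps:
I(n, w) = -7*n - 7*w (I(n, w) = -7*(n + w) = -7*n - 7*w)
c(k) = -3/2 + √(21 - 6*k)/2 (c(k) = -3/2 + √(k + (-7*(-3) - 7*k))/2 = -3/2 + √(k + (21 - 7*k))/2 = -3/2 + √(21 - 6*k)/2)
(c(-5) - 7)² = ((-3/2 + √(21 - 6*(-5))/2) - 7)² = ((-3/2 + √(21 + 30)/2) - 7)² = ((-3/2 + √51/2) - 7)² = (-17/2 + √51/2)²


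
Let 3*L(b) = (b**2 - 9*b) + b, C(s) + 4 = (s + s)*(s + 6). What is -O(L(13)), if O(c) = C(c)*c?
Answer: -699010/27 ≈ -25889.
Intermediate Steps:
C(s) = -4 + 2*s*(6 + s) (C(s) = -4 + (s + s)*(s + 6) = -4 + (2*s)*(6 + s) = -4 + 2*s*(6 + s))
L(b) = -8*b/3 + b**2/3 (L(b) = ((b**2 - 9*b) + b)/3 = (b**2 - 8*b)/3 = -8*b/3 + b**2/3)
O(c) = c*(-4 + 2*c**2 + 12*c) (O(c) = (-4 + 2*c**2 + 12*c)*c = c*(-4 + 2*c**2 + 12*c))
-O(L(13)) = -2*(1/3)*13*(-8 + 13)*(-2 + ((1/3)*13*(-8 + 13))**2 + 6*((1/3)*13*(-8 + 13))) = -2*(1/3)*13*5*(-2 + ((1/3)*13*5)**2 + 6*((1/3)*13*5)) = -2*65*(-2 + (65/3)**2 + 6*(65/3))/3 = -2*65*(-2 + 4225/9 + 130)/3 = -2*65*5377/(3*9) = -1*699010/27 = -699010/27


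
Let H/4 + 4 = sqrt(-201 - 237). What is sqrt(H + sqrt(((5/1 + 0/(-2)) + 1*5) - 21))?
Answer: sqrt(-16 + I*sqrt(11) + 4*I*sqrt(438)) ≈ 6.0203 + 7.228*I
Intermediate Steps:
H = -16 + 4*I*sqrt(438) (H = -16 + 4*sqrt(-201 - 237) = -16 + 4*sqrt(-438) = -16 + 4*(I*sqrt(438)) = -16 + 4*I*sqrt(438) ≈ -16.0 + 83.714*I)
sqrt(H + sqrt(((5/1 + 0/(-2)) + 1*5) - 21)) = sqrt((-16 + 4*I*sqrt(438)) + sqrt(((5/1 + 0/(-2)) + 1*5) - 21)) = sqrt((-16 + 4*I*sqrt(438)) + sqrt(((5*1 + 0*(-1/2)) + 5) - 21)) = sqrt((-16 + 4*I*sqrt(438)) + sqrt(((5 + 0) + 5) - 21)) = sqrt((-16 + 4*I*sqrt(438)) + sqrt((5 + 5) - 21)) = sqrt((-16 + 4*I*sqrt(438)) + sqrt(10 - 21)) = sqrt((-16 + 4*I*sqrt(438)) + sqrt(-11)) = sqrt((-16 + 4*I*sqrt(438)) + I*sqrt(11)) = sqrt(-16 + I*sqrt(11) + 4*I*sqrt(438))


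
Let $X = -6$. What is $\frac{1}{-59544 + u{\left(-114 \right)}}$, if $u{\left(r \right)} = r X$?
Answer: $- \frac{1}{58860} \approx -1.6989 \cdot 10^{-5}$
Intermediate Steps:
$u{\left(r \right)} = - 6 r$ ($u{\left(r \right)} = r \left(-6\right) = - 6 r$)
$\frac{1}{-59544 + u{\left(-114 \right)}} = \frac{1}{-59544 - -684} = \frac{1}{-59544 + 684} = \frac{1}{-58860} = - \frac{1}{58860}$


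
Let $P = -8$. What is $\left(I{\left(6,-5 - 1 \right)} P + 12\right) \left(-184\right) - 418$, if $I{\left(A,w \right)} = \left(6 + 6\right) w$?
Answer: $-108610$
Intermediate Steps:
$I{\left(A,w \right)} = 12 w$
$\left(I{\left(6,-5 - 1 \right)} P + 12\right) \left(-184\right) - 418 = \left(12 \left(-5 - 1\right) \left(-8\right) + 12\right) \left(-184\right) - 418 = \left(12 \left(-6\right) \left(-8\right) + 12\right) \left(-184\right) - 418 = \left(\left(-72\right) \left(-8\right) + 12\right) \left(-184\right) - 418 = \left(576 + 12\right) \left(-184\right) - 418 = 588 \left(-184\right) - 418 = -108192 - 418 = -108610$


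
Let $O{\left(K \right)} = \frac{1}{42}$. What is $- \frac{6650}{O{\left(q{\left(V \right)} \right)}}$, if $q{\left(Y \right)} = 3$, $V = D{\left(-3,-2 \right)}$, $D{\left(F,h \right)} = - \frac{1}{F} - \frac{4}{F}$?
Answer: $-279300$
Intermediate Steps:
$D{\left(F,h \right)} = - \frac{5}{F}$
$V = \frac{5}{3}$ ($V = - \frac{5}{-3} = \left(-5\right) \left(- \frac{1}{3}\right) = \frac{5}{3} \approx 1.6667$)
$O{\left(K \right)} = \frac{1}{42}$
$- \frac{6650}{O{\left(q{\left(V \right)} \right)}} = - 6650 \frac{1}{\frac{1}{42}} = \left(-6650\right) 42 = -279300$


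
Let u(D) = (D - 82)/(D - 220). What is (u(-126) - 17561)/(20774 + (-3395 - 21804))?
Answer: 3037949/765525 ≈ 3.9685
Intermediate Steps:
u(D) = (-82 + D)/(-220 + D)
(u(-126) - 17561)/(20774 + (-3395 - 21804)) = ((-82 - 126)/(-220 - 126) - 17561)/(20774 + (-3395 - 21804)) = (-208/(-346) - 17561)/(20774 - 25199) = (-1/346*(-208) - 17561)/(-4425) = (104/173 - 17561)*(-1/4425) = -3037949/173*(-1/4425) = 3037949/765525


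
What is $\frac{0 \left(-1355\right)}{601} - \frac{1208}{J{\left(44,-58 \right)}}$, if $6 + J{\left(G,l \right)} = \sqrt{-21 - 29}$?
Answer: $\frac{3624}{43} + \frac{3020 i \sqrt{2}}{43} \approx 84.279 + 99.324 i$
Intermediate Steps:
$J{\left(G,l \right)} = -6 + 5 i \sqrt{2}$ ($J{\left(G,l \right)} = -6 + \sqrt{-21 - 29} = -6 + \sqrt{-50} = -6 + 5 i \sqrt{2}$)
$\frac{0 \left(-1355\right)}{601} - \frac{1208}{J{\left(44,-58 \right)}} = \frac{0 \left(-1355\right)}{601} - \frac{1208}{-6 + 5 i \sqrt{2}} = 0 \cdot \frac{1}{601} - \frac{1208}{-6 + 5 i \sqrt{2}} = 0 - \frac{1208}{-6 + 5 i \sqrt{2}} = - \frac{1208}{-6 + 5 i \sqrt{2}}$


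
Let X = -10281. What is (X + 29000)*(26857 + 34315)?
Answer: 1145078668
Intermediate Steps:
(X + 29000)*(26857 + 34315) = (-10281 + 29000)*(26857 + 34315) = 18719*61172 = 1145078668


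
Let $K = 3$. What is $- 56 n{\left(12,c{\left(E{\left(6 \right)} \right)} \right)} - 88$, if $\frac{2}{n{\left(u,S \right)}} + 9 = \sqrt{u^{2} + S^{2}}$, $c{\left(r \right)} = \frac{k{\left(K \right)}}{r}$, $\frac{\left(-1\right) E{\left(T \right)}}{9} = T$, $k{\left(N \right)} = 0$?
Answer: $- \frac{376}{3} \approx -125.33$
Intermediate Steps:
$E{\left(T \right)} = - 9 T$
$c{\left(r \right)} = 0$ ($c{\left(r \right)} = \frac{0}{r} = 0$)
$n{\left(u,S \right)} = \frac{2}{-9 + \sqrt{S^{2} + u^{2}}}$ ($n{\left(u,S \right)} = \frac{2}{-9 + \sqrt{u^{2} + S^{2}}} = \frac{2}{-9 + \sqrt{S^{2} + u^{2}}}$)
$- 56 n{\left(12,c{\left(E{\left(6 \right)} \right)} \right)} - 88 = - 56 \frac{2}{-9 + \sqrt{0^{2} + 12^{2}}} - 88 = - 56 \frac{2}{-9 + \sqrt{0 + 144}} - 88 = - 56 \frac{2}{-9 + \sqrt{144}} - 88 = - 56 \frac{2}{-9 + 12} - 88 = - 56 \cdot \frac{2}{3} - 88 = - 56 \cdot 2 \cdot \frac{1}{3} - 88 = \left(-56\right) \frac{2}{3} - 88 = - \frac{112}{3} - 88 = - \frac{376}{3}$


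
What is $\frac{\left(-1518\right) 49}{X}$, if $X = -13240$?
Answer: $\frac{37191}{6620} \approx 5.618$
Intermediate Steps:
$\frac{\left(-1518\right) 49}{X} = \frac{\left(-1518\right) 49}{-13240} = \left(-74382\right) \left(- \frac{1}{13240}\right) = \frac{37191}{6620}$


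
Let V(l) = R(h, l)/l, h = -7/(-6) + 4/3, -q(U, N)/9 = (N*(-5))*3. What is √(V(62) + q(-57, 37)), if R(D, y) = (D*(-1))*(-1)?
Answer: 13*√113615/62 ≈ 70.676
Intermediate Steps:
q(U, N) = 135*N (q(U, N) = -9*N*(-5)*3 = -9*(-5*N)*3 = -(-135)*N = 135*N)
h = 5/2 (h = -7*(-⅙) + 4*(⅓) = 7/6 + 4/3 = 5/2 ≈ 2.5000)
R(D, y) = D (R(D, y) = -D*(-1) = D)
V(l) = 5/(2*l)
√(V(62) + q(-57, 37)) = √((5/2)/62 + 135*37) = √((5/2)*(1/62) + 4995) = √(5/124 + 4995) = √(619385/124) = 13*√113615/62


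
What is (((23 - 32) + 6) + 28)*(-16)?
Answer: -400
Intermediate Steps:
(((23 - 32) + 6) + 28)*(-16) = ((-9 + 6) + 28)*(-16) = (-3 + 28)*(-16) = 25*(-16) = -400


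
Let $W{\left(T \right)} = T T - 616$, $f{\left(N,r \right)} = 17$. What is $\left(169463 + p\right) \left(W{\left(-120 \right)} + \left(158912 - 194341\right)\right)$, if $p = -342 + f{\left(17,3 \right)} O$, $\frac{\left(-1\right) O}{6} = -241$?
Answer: $-4192701435$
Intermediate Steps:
$O = 1446$ ($O = \left(-6\right) \left(-241\right) = 1446$)
$p = 24240$ ($p = -342 + 17 \cdot 1446 = -342 + 24582 = 24240$)
$W{\left(T \right)} = -616 + T^{2}$ ($W{\left(T \right)} = T^{2} - 616 = -616 + T^{2}$)
$\left(169463 + p\right) \left(W{\left(-120 \right)} + \left(158912 - 194341\right)\right) = \left(169463 + 24240\right) \left(\left(-616 + \left(-120\right)^{2}\right) + \left(158912 - 194341\right)\right) = 193703 \left(\left(-616 + 14400\right) + \left(158912 - 194341\right)\right) = 193703 \left(13784 - 35429\right) = 193703 \left(-21645\right) = -4192701435$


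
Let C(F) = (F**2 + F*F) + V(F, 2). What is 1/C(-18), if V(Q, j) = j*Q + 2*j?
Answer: 1/616 ≈ 0.0016234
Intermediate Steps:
V(Q, j) = 2*j + Q*j (V(Q, j) = Q*j + 2*j = 2*j + Q*j)
C(F) = 4 + 2*F + 2*F**2 (C(F) = (F**2 + F*F) + 2*(2 + F) = (F**2 + F**2) + (4 + 2*F) = 2*F**2 + (4 + 2*F) = 4 + 2*F + 2*F**2)
1/C(-18) = 1/(4 + 2*(-18) + 2*(-18)**2) = 1/(4 - 36 + 2*324) = 1/(4 - 36 + 648) = 1/616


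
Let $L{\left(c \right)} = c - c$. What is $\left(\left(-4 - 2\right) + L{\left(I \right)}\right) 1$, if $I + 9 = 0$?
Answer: $-6$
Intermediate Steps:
$I = -9$ ($I = -9 + 0 = -9$)
$L{\left(c \right)} = 0$
$\left(\left(-4 - 2\right) + L{\left(I \right)}\right) 1 = \left(\left(-4 - 2\right) + 0\right) 1 = \left(-6 + 0\right) 1 = \left(-6\right) 1 = -6$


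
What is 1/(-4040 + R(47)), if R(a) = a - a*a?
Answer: -1/6202 ≈ -0.00016124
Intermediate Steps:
R(a) = a - a²
1/(-4040 + R(47)) = 1/(-4040 + 47*(1 - 1*47)) = 1/(-4040 + 47*(1 - 47)) = 1/(-4040 + 47*(-46)) = 1/(-4040 - 2162) = 1/(-6202) = -1/6202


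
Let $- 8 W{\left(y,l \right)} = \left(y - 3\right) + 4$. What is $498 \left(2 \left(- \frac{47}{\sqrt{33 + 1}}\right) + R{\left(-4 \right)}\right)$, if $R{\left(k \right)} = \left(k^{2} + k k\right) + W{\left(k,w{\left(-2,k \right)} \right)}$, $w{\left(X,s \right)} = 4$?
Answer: $\frac{64491}{4} - \frac{23406 \sqrt{34}}{17} \approx 8094.6$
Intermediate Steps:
$W{\left(y,l \right)} = - \frac{1}{8} - \frac{y}{8}$ ($W{\left(y,l \right)} = - \frac{\left(y - 3\right) + 4}{8} = - \frac{\left(-3 + y\right) + 4}{8} = - \frac{1 + y}{8} = - \frac{1}{8} - \frac{y}{8}$)
$R{\left(k \right)} = - \frac{1}{8} + 2 k^{2} - \frac{k}{8}$ ($R{\left(k \right)} = \left(k^{2} + k k\right) - \left(\frac{1}{8} + \frac{k}{8}\right) = \left(k^{2} + k^{2}\right) - \left(\frac{1}{8} + \frac{k}{8}\right) = 2 k^{2} - \left(\frac{1}{8} + \frac{k}{8}\right) = - \frac{1}{8} + 2 k^{2} - \frac{k}{8}$)
$498 \left(2 \left(- \frac{47}{\sqrt{33 + 1}}\right) + R{\left(-4 \right)}\right) = 498 \left(2 \left(- \frac{47}{\sqrt{33 + 1}}\right) - \left(- \frac{3}{8} - 32\right)\right) = 498 \left(2 \left(- \frac{47}{\sqrt{34}}\right) + \left(- \frac{1}{8} + 2 \cdot 16 + \frac{1}{2}\right)\right) = 498 \left(2 \left(- 47 \frac{\sqrt{34}}{34}\right) + \left(- \frac{1}{8} + 32 + \frac{1}{2}\right)\right) = 498 \left(2 \left(- \frac{47 \sqrt{34}}{34}\right) + \frac{259}{8}\right) = 498 \left(- \frac{47 \sqrt{34}}{17} + \frac{259}{8}\right) = 498 \left(\frac{259}{8} - \frac{47 \sqrt{34}}{17}\right) = \frac{64491}{4} - \frac{23406 \sqrt{34}}{17}$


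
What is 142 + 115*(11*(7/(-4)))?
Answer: -8287/4 ≈ -2071.8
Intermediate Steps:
142 + 115*(11*(7/(-4))) = 142 + 115*(11*(7*(-¼))) = 142 + 115*(11*(-7/4)) = 142 + 115*(-77/4) = 142 - 8855/4 = -8287/4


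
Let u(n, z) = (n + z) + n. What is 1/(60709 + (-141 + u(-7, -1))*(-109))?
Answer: 1/77713 ≈ 1.2868e-5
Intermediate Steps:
u(n, z) = z + 2*n
1/(60709 + (-141 + u(-7, -1))*(-109)) = 1/(60709 + (-141 + (-1 + 2*(-7)))*(-109)) = 1/(60709 + (-141 + (-1 - 14))*(-109)) = 1/(60709 + (-141 - 15)*(-109)) = 1/(60709 - 156*(-109)) = 1/(60709 + 17004) = 1/77713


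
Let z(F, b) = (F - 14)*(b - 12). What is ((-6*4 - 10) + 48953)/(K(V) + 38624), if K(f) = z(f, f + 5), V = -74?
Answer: 48919/45752 ≈ 1.0692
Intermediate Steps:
z(F, b) = (-14 + F)*(-12 + b)
K(f) = 98 - 26*f + f*(5 + f) (K(f) = 168 - 14*(f + 5) - 12*f + f*(f + 5) = 168 - 14*(5 + f) - 12*f + f*(5 + f) = 168 + (-70 - 14*f) - 12*f + f*(5 + f) = 98 - 26*f + f*(5 + f))
((-6*4 - 10) + 48953)/(K(V) + 38624) = ((-6*4 - 10) + 48953)/((98 + (-74)² - 21*(-74)) + 38624) = ((-24 - 10) + 48953)/((98 + 5476 + 1554) + 38624) = (-34 + 48953)/(7128 + 38624) = 48919/45752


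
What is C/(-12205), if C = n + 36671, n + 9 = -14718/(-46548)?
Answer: -284426249/94686390 ≈ -3.0039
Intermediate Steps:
n = -67369/7758 (n = -9 - 14718/(-46548) = -9 - 14718*(-1/46548) = -9 + 2453/7758 = -67369/7758 ≈ -8.6838)
C = 284426249/7758 (C = -67369/7758 + 36671 = 284426249/7758 ≈ 36662.)
C/(-12205) = (284426249/7758)/(-12205) = (284426249/7758)*(-1/12205) = -284426249/94686390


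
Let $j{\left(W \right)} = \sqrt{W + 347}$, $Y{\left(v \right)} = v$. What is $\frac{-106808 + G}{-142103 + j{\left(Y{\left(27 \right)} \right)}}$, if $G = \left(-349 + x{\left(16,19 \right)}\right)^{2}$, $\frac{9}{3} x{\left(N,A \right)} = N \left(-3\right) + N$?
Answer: $- \frac{1696617871}{10690550595} - \frac{202969 \sqrt{374}}{181739360115} \approx -0.15872$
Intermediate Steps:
$x{\left(N,A \right)} = - \frac{2 N}{3}$ ($x{\left(N,A \right)} = \frac{N \left(-3\right) + N}{3} = \frac{- 3 N + N}{3} = \frac{\left(-2\right) N}{3} = - \frac{2 N}{3}$)
$j{\left(W \right)} = \sqrt{347 + W}$
$G = \frac{1164241}{9}$ ($G = \left(-349 - \frac{32}{3}\right)^{2} = \left(- \frac{1079}{3}\right)^{2} = \frac{1164241}{9} \approx 1.2936 \cdot 10^{5}$)
$\frac{-106808 + G}{-142103 + j{\left(Y{\left(27 \right)} \right)}} = \frac{-106808 + \frac{1164241}{9}}{-142103 + \sqrt{347 + 27}} = \frac{202969}{9 \left(-142103 + \sqrt{374}\right)}$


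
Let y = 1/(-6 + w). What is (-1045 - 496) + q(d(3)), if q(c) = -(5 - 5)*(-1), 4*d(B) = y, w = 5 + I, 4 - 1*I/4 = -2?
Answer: -1541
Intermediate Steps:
I = 24 (I = 16 - 4*(-2) = 16 + 8 = 24)
w = 29 (w = 5 + 24 = 29)
y = 1/23 (y = 1/(-6 + 29) = 1/23 ≈ 0.043478)
d(B) = 1/92 (d(B) = (¼)*(1/23) = 1/92)
q(c) = 0 (q(c) = -0*(-1) = -1*0 = 0)
(-1045 - 496) + q(d(3)) = (-1045 - 496) + 0 = -1541 + 0 = -1541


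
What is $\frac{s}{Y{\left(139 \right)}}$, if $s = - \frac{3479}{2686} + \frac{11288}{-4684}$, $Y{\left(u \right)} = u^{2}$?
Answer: $- \frac{11653801}{60770457226} \approx -0.00019177$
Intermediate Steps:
$s = - \frac{11653801}{3145306}$ ($s = \left(-3479\right) \frac{1}{2686} + 11288 \left(- \frac{1}{4684}\right) = - \frac{3479}{2686} - \frac{2822}{1171} = - \frac{11653801}{3145306} \approx -3.7051$)
$\frac{s}{Y{\left(139 \right)}} = - \frac{11653801}{3145306 \cdot 139^{2}} = - \frac{11653801}{3145306 \cdot 19321} = \left(- \frac{11653801}{3145306}\right) \frac{1}{19321} = - \frac{11653801}{60770457226}$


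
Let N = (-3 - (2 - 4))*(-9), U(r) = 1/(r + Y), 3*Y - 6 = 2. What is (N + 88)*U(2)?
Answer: 291/14 ≈ 20.786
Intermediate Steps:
Y = 8/3 (Y = 2 + (1/3)*2 = 2 + 2/3 = 8/3 ≈ 2.6667)
U(r) = 1/(8/3 + r) (U(r) = 1/(r + 8/3) = 1/(8/3 + r))
N = 9 (N = (-3 - 1*(-2))*(-9) = (-3 + 2)*(-9) = -1*(-9) = 9)
(N + 88)*U(2) = (9 + 88)*(3/(8 + 3*2)) = 97*(3/(8 + 6)) = 97*(3/14) = 291/14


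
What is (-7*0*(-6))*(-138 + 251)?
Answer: 0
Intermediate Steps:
(-7*0*(-6))*(-138 + 251) = (0*(-6))*113 = 0*113 = 0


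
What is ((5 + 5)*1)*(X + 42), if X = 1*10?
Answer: 520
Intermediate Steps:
X = 10
((5 + 5)*1)*(X + 42) = ((5 + 5)*1)*(10 + 42) = (10*1)*52 = 10*52 = 520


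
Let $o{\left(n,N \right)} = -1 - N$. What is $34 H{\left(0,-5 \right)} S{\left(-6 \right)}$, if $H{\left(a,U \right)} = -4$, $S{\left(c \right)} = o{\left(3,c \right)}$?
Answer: $-680$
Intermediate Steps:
$S{\left(c \right)} = -1 - c$
$34 H{\left(0,-5 \right)} S{\left(-6 \right)} = 34 \left(-4\right) \left(-1 - -6\right) = - 136 \left(-1 + 6\right) = \left(-136\right) 5 = -680$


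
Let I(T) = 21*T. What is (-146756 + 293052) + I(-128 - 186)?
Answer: 139702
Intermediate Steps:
(-146756 + 293052) + I(-128 - 186) = (-146756 + 293052) + 21*(-128 - 186) = 146296 + 21*(-314) = 146296 - 6594 = 139702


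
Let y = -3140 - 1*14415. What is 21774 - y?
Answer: 39329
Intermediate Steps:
y = -17555 (y = -3140 - 14415 = -17555)
21774 - y = 21774 - 1*(-17555) = 21774 + 17555 = 39329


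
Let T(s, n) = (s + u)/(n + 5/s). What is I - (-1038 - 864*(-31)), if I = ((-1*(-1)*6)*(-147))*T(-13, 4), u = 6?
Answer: -1129800/47 ≈ -24038.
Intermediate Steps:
T(s, n) = (6 + s)/(n + 5/s) (T(s, n) = (s + 6)/(n + 5/s) = (6 + s)/(n + 5/s))
I = 80262/47 (I = ((-1*(-1)*6)*(-147))*(-13*(6 - 13)/(5 + 4*(-13))) = ((1*6)*(-147))*(-13*(-7)/(5 - 52)) = (6*(-147))*(-13*(-7)/(-47)) = -(-11466)*(-1)*(-7)/47 = -882*(-91/47) = 80262/47 ≈ 1707.7)
I - (-1038 - 864*(-31)) = 80262/47 - (-1038 - 864*(-31)) = 80262/47 - (-1038 + 26784) = 80262/47 - 1*25746 = 80262/47 - 25746 = -1129800/47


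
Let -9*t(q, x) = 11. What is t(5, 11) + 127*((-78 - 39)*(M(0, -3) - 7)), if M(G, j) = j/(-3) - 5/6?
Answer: 1827635/18 ≈ 1.0154e+5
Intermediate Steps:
t(q, x) = -11/9 (t(q, x) = -1/9*11 = -11/9)
M(G, j) = -5/6 - j/3 (M(G, j) = j*(-1/3) - 5*1/6 = -j/3 - 5/6 = -5/6 - j/3)
t(5, 11) + 127*((-78 - 39)*(M(0, -3) - 7)) = -11/9 + 127*((-78 - 39)*((-5/6 - 1/3*(-3)) - 7)) = -11/9 + 127*(-117*((-5/6 + 1) - 7)) = -11/9 + 127*(-117*(1/6 - 7)) = -11/9 + 127*(-117*(-41/6)) = -11/9 + 127*(1599/2) = -11/9 + 203073/2 = 1827635/18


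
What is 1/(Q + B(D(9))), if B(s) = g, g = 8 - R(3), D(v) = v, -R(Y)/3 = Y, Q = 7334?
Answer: 1/7351 ≈ 0.00013604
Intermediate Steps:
R(Y) = -3*Y
g = 17 (g = 8 - (-3)*3 = 8 - 1*(-9) = 8 + 9 = 17)
B(s) = 17
1/(Q + B(D(9))) = 1/(7334 + 17) = 1/7351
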